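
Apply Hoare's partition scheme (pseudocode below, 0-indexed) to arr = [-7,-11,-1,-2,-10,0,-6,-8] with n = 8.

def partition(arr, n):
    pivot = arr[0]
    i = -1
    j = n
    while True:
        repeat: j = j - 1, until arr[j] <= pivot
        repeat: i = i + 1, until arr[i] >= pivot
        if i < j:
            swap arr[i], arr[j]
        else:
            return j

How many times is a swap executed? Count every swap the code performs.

pivot=-7
j stops at 7 (-8), i stops at 0 (-7); swap ⇒ [-8,-11,-1,-2,-10,0,-6,-7]
j stops at 4 (-10), i stops at 2 (-1); swap ⇒ [-8,-11,-10,-2,-1,0,-6,-7]
j stops at 2, i stops at 3; i≥j ⇒ return 2. arr=[-8,-11,-10,-2,-1,0,-6,-7]

2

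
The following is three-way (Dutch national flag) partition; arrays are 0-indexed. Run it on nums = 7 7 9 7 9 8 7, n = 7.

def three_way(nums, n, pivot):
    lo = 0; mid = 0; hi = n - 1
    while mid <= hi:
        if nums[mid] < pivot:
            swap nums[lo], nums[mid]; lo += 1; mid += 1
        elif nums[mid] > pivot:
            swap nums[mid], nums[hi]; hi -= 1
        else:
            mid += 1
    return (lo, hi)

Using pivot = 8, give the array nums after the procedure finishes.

7 7 7 7 8 9 9

pivot = 8; lo=0, mid=0, hi=6
nums[mid]=7<8: swap nums[0],nums[0]; lo=1,mid=1 → 7 7 9 7 9 8 7
nums[mid]=7<8: swap nums[1],nums[1]; lo=2,mid=2 → 7 7 9 7 9 8 7
nums[mid]=9>8: swap nums[2],nums[6]; hi=5 → 7 7 7 7 9 8 9
nums[mid]=7<8: swap nums[2],nums[2]; lo=3,mid=3 → 7 7 7 7 9 8 9
nums[mid]=7<8: swap nums[3],nums[3]; lo=4,mid=4 → 7 7 7 7 9 8 9
nums[mid]=9>8: swap nums[4],nums[5]; hi=4 → 7 7 7 7 8 9 9
nums[mid]=8=8: mid=5
end: lo=4, hi=4; nums = 7 7 7 7 8 9 9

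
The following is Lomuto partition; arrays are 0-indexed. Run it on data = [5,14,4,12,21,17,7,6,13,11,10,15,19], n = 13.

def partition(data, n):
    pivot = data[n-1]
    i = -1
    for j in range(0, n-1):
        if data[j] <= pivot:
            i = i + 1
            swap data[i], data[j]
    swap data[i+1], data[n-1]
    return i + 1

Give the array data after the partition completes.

[5,14,4,12,17,7,6,13,11,10,15,19,21]

pivot = data[12] = 19; i = -1
j=0: data[0]=5 ≤ 19 → i=0, swap data[0],data[0] (no change) → [5,14,4,12,21,17,7,6,13,11,10,15,19]
j=1: data[1]=14 ≤ 19 → i=1, swap data[1],data[1] (no change) → [5,14,4,12,21,17,7,6,13,11,10,15,19]
j=2: data[2]=4 ≤ 19 → i=2, swap data[2],data[2] (no change) → [5,14,4,12,21,17,7,6,13,11,10,15,19]
j=3: data[3]=12 ≤ 19 → i=3, swap data[3],data[3] (no change) → [5,14,4,12,21,17,7,6,13,11,10,15,19]
j=4: data[4]=21 > 19 → no swap
j=5: data[5]=17 ≤ 19 → i=4, swap data[4],data[5] → [5,14,4,12,17,21,7,6,13,11,10,15,19]
j=6: data[6]=7 ≤ 19 → i=5, swap data[5],data[6] → [5,14,4,12,17,7,21,6,13,11,10,15,19]
j=7: data[7]=6 ≤ 19 → i=6, swap data[6],data[7] → [5,14,4,12,17,7,6,21,13,11,10,15,19]
j=8: data[8]=13 ≤ 19 → i=7, swap data[7],data[8] → [5,14,4,12,17,7,6,13,21,11,10,15,19]
j=9: data[9]=11 ≤ 19 → i=8, swap data[8],data[9] → [5,14,4,12,17,7,6,13,11,21,10,15,19]
j=10: data[10]=10 ≤ 19 → i=9, swap data[9],data[10] → [5,14,4,12,17,7,6,13,11,10,21,15,19]
j=11: data[11]=15 ≤ 19 → i=10, swap data[10],data[11] → [5,14,4,12,17,7,6,13,11,10,15,21,19]
final swap data[11],data[12] → [5,14,4,12,17,7,6,13,11,10,15,19,21]; return 11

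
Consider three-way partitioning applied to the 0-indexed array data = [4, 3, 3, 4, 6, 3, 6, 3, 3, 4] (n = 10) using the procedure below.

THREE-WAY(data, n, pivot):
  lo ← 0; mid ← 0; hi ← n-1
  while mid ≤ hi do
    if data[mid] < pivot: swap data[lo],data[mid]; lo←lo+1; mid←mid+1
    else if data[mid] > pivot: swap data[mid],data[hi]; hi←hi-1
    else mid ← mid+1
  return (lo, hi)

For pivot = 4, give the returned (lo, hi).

pivot = 4; lo=0, mid=0, hi=9
data[mid]=4=4: mid=1
data[mid]=3<4: swap data[0],data[1]; lo=1,mid=2 → [3, 4, 3, 4, 6, 3, 6, 3, 3, 4]
data[mid]=3<4: swap data[1],data[2]; lo=2,mid=3 → [3, 3, 4, 4, 6, 3, 6, 3, 3, 4]
data[mid]=4=4: mid=4
data[mid]=6>4: swap data[4],data[9]; hi=8 → [3, 3, 4, 4, 4, 3, 6, 3, 3, 6]
data[mid]=4=4: mid=5
data[mid]=3<4: swap data[2],data[5]; lo=3,mid=6 → [3, 3, 3, 4, 4, 4, 6, 3, 3, 6]
data[mid]=6>4: swap data[6],data[8]; hi=7 → [3, 3, 3, 4, 4, 4, 3, 3, 6, 6]
data[mid]=3<4: swap data[3],data[6]; lo=4,mid=7 → [3, 3, 3, 3, 4, 4, 4, 3, 6, 6]
data[mid]=3<4: swap data[4],data[7]; lo=5,mid=8 → [3, 3, 3, 3, 3, 4, 4, 4, 6, 6]
end: lo=5, hi=7; data = [3, 3, 3, 3, 3, 4, 4, 4, 6, 6]

(5, 7)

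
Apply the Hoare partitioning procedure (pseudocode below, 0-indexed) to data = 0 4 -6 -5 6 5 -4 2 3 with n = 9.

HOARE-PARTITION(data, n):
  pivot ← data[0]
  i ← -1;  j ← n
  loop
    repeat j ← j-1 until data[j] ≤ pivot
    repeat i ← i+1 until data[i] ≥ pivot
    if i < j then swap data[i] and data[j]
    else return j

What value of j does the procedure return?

2

pivot=0
j stops at 6 (-4), i stops at 0 (0); swap ⇒ -4 4 -6 -5 6 5 0 2 3
j stops at 3 (-5), i stops at 1 (4); swap ⇒ -4 -5 -6 4 6 5 0 2 3
j stops at 2, i stops at 3; i≥j ⇒ return 2. data=-4 -5 -6 4 6 5 0 2 3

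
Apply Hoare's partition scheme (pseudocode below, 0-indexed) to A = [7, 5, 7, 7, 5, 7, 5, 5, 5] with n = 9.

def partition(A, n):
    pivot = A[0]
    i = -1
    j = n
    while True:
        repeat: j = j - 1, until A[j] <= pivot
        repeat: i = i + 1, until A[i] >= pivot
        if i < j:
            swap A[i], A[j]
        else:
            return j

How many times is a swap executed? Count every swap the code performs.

pivot = A[0] = 7; i = -1, j = 9
j→8 (A[8]=5≤7), i→0 (A[0]=7≥7); i<j, swap → [5, 5, 7, 7, 5, 7, 5, 5, 7]
j→7 (A[7]=5≤7), i→2 (A[2]=7≥7); i<j, swap → [5, 5, 5, 7, 5, 7, 5, 7, 7]
j→6 (A[6]=5≤7), i→3 (A[3]=7≥7); i<j, swap → [5, 5, 5, 5, 5, 7, 7, 7, 7]
j→5, i→5; i≥j, return j=5. A = [5, 5, 5, 5, 5, 7, 7, 7, 7]

3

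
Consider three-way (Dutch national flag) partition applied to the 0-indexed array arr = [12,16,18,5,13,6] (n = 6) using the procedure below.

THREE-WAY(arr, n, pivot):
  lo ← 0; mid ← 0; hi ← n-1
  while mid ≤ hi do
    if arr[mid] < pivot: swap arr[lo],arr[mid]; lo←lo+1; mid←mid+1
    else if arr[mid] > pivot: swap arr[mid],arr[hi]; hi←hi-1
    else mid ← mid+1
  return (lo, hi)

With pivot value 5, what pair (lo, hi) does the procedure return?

lo=0 mid=0 hi=5
12>5: swap(0,5), hi=4 ⇒ [6,16,18,5,13,12]
6>5: swap(0,4), hi=3 ⇒ [13,16,18,5,6,12]
13>5: swap(0,3), hi=2 ⇒ [5,16,18,13,6,12]
5=5: mid=1
16>5: swap(1,2), hi=1 ⇒ [5,18,16,13,6,12]
18>5: swap(1,1), hi=0 ⇒ [5,18,16,13,6,12]
done. lo=0 hi=0; arr=[5,18,16,13,6,12]

(0, 0)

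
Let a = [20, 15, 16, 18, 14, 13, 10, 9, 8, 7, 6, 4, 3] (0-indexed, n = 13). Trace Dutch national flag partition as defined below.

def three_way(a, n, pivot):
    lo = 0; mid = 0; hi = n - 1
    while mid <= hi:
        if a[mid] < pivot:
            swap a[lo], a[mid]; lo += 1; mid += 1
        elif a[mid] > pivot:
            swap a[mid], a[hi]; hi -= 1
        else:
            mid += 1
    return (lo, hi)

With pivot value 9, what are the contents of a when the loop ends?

pivot = 9; lo=0, mid=0, hi=12
a[mid]=20>9: swap a[0],a[12]; hi=11 → [3, 15, 16, 18, 14, 13, 10, 9, 8, 7, 6, 4, 20]
a[mid]=3<9: swap a[0],a[0]; lo=1,mid=1 → [3, 15, 16, 18, 14, 13, 10, 9, 8, 7, 6, 4, 20]
a[mid]=15>9: swap a[1],a[11]; hi=10 → [3, 4, 16, 18, 14, 13, 10, 9, 8, 7, 6, 15, 20]
a[mid]=4<9: swap a[1],a[1]; lo=2,mid=2 → [3, 4, 16, 18, 14, 13, 10, 9, 8, 7, 6, 15, 20]
a[mid]=16>9: swap a[2],a[10]; hi=9 → [3, 4, 6, 18, 14, 13, 10, 9, 8, 7, 16, 15, 20]
a[mid]=6<9: swap a[2],a[2]; lo=3,mid=3 → [3, 4, 6, 18, 14, 13, 10, 9, 8, 7, 16, 15, 20]
a[mid]=18>9: swap a[3],a[9]; hi=8 → [3, 4, 6, 7, 14, 13, 10, 9, 8, 18, 16, 15, 20]
a[mid]=7<9: swap a[3],a[3]; lo=4,mid=4 → [3, 4, 6, 7, 14, 13, 10, 9, 8, 18, 16, 15, 20]
a[mid]=14>9: swap a[4],a[8]; hi=7 → [3, 4, 6, 7, 8, 13, 10, 9, 14, 18, 16, 15, 20]
a[mid]=8<9: swap a[4],a[4]; lo=5,mid=5 → [3, 4, 6, 7, 8, 13, 10, 9, 14, 18, 16, 15, 20]
a[mid]=13>9: swap a[5],a[7]; hi=6 → [3, 4, 6, 7, 8, 9, 10, 13, 14, 18, 16, 15, 20]
a[mid]=9=9: mid=6
a[mid]=10>9: swap a[6],a[6]; hi=5 → [3, 4, 6, 7, 8, 9, 10, 13, 14, 18, 16, 15, 20]
end: lo=5, hi=5; a = [3, 4, 6, 7, 8, 9, 10, 13, 14, 18, 16, 15, 20]

[3, 4, 6, 7, 8, 9, 10, 13, 14, 18, 16, 15, 20]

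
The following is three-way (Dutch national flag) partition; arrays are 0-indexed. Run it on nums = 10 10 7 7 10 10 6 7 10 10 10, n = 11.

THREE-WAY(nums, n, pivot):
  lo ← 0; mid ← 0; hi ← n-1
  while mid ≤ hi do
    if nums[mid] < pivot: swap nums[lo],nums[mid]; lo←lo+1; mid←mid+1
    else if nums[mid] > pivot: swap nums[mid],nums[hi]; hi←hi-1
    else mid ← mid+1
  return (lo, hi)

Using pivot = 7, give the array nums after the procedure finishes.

pivot = 7; lo=0, mid=0, hi=10
nums[mid]=10>7: swap nums[0],nums[10]; hi=9 → 10 10 7 7 10 10 6 7 10 10 10
nums[mid]=10>7: swap nums[0],nums[9]; hi=8 → 10 10 7 7 10 10 6 7 10 10 10
nums[mid]=10>7: swap nums[0],nums[8]; hi=7 → 10 10 7 7 10 10 6 7 10 10 10
nums[mid]=10>7: swap nums[0],nums[7]; hi=6 → 7 10 7 7 10 10 6 10 10 10 10
nums[mid]=7=7: mid=1
nums[mid]=10>7: swap nums[1],nums[6]; hi=5 → 7 6 7 7 10 10 10 10 10 10 10
nums[mid]=6<7: swap nums[0],nums[1]; lo=1,mid=2 → 6 7 7 7 10 10 10 10 10 10 10
nums[mid]=7=7: mid=3
nums[mid]=7=7: mid=4
nums[mid]=10>7: swap nums[4],nums[5]; hi=4 → 6 7 7 7 10 10 10 10 10 10 10
nums[mid]=10>7: swap nums[4],nums[4]; hi=3 → 6 7 7 7 10 10 10 10 10 10 10
end: lo=1, hi=3; nums = 6 7 7 7 10 10 10 10 10 10 10

6 7 7 7 10 10 10 10 10 10 10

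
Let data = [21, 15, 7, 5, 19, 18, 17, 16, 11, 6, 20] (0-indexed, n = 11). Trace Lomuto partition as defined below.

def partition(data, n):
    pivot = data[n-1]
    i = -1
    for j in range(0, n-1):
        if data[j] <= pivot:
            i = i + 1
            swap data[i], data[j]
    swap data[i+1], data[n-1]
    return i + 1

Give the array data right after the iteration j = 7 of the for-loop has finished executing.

[15, 7, 5, 19, 18, 17, 16, 21, 11, 6, 20]

pivot=20, i=-1
j=0: 21>20, skip
j=1: 15≤20, i=0, swap(0,1) ⇒ [15, 21, 7, 5, 19, 18, 17, 16, 11, 6, 20]
j=2: 7≤20, i=1, swap(1,2) ⇒ [15, 7, 21, 5, 19, 18, 17, 16, 11, 6, 20]
j=3: 5≤20, i=2, swap(2,3) ⇒ [15, 7, 5, 21, 19, 18, 17, 16, 11, 6, 20]
j=4: 19≤20, i=3, swap(3,4) ⇒ [15, 7, 5, 19, 21, 18, 17, 16, 11, 6, 20]
j=5: 18≤20, i=4, swap(4,5) ⇒ [15, 7, 5, 19, 18, 21, 17, 16, 11, 6, 20]
j=6: 17≤20, i=5, swap(5,6) ⇒ [15, 7, 5, 19, 18, 17, 21, 16, 11, 6, 20]
j=7: 16≤20, i=6, swap(6,7) ⇒ [15, 7, 5, 19, 18, 17, 16, 21, 11, 6, 20]
(after j=7) data = [15, 7, 5, 19, 18, 17, 16, 21, 11, 6, 20]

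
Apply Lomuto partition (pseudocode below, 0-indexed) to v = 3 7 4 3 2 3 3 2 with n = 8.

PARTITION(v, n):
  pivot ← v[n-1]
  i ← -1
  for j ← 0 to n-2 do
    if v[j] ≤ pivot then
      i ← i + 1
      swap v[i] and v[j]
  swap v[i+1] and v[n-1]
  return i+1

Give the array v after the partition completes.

pivot=2, i=-1
j=0: 3>2, skip
j=1: 7>2, skip
j=2: 4>2, skip
j=3: 3>2, skip
j=4: 2≤2, i=0, swap(0,4) ⇒ 2 7 4 3 3 3 3 2
j=5: 3>2, skip
j=6: 3>2, skip
swap(1,7) ⇒ 2 2 4 3 3 3 3 7; return 1

2 2 4 3 3 3 3 7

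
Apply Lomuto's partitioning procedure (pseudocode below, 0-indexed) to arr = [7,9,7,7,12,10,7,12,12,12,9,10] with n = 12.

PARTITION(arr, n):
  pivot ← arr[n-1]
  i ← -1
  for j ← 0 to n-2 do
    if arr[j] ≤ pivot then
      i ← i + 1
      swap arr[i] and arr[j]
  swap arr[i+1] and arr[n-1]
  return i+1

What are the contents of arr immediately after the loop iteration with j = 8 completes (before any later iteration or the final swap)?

[7,9,7,7,10,7,12,12,12,12,9,10]

pivot=10, i=-1
j=0: 7≤10, i=0, swap(0,0) ⇒ [7,9,7,7,12,10,7,12,12,12,9,10]
j=1: 9≤10, i=1, swap(1,1) ⇒ [7,9,7,7,12,10,7,12,12,12,9,10]
j=2: 7≤10, i=2, swap(2,2) ⇒ [7,9,7,7,12,10,7,12,12,12,9,10]
j=3: 7≤10, i=3, swap(3,3) ⇒ [7,9,7,7,12,10,7,12,12,12,9,10]
j=4: 12>10, skip
j=5: 10≤10, i=4, swap(4,5) ⇒ [7,9,7,7,10,12,7,12,12,12,9,10]
j=6: 7≤10, i=5, swap(5,6) ⇒ [7,9,7,7,10,7,12,12,12,12,9,10]
j=7: 12>10, skip
j=8: 12>10, skip
(after j=8) arr = [7,9,7,7,10,7,12,12,12,12,9,10]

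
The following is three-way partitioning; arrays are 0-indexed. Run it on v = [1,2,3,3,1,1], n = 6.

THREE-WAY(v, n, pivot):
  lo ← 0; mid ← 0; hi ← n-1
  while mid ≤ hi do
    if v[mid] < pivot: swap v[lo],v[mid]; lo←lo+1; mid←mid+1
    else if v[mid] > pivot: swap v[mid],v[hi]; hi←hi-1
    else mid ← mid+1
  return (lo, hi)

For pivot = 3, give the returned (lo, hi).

(4, 5)

lo=0 mid=0 hi=5
1<3: swap(0,0), lo=1 mid=1 ⇒ [1,2,3,3,1,1]
2<3: swap(1,1), lo=2 mid=2 ⇒ [1,2,3,3,1,1]
3=3: mid=3
3=3: mid=4
1<3: swap(2,4), lo=3 mid=5 ⇒ [1,2,1,3,3,1]
1<3: swap(3,5), lo=4 mid=6 ⇒ [1,2,1,1,3,3]
done. lo=4 hi=5; v=[1,2,1,1,3,3]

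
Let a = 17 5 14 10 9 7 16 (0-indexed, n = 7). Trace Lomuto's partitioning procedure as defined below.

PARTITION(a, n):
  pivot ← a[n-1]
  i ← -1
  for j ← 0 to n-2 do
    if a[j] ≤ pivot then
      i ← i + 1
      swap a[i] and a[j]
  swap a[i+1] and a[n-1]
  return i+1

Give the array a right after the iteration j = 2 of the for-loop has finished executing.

pivot=16, i=-1
j=0: 17>16, skip
j=1: 5≤16, i=0, swap(0,1) ⇒ 5 17 14 10 9 7 16
j=2: 14≤16, i=1, swap(1,2) ⇒ 5 14 17 10 9 7 16
(after j=2) a = 5 14 17 10 9 7 16

5 14 17 10 9 7 16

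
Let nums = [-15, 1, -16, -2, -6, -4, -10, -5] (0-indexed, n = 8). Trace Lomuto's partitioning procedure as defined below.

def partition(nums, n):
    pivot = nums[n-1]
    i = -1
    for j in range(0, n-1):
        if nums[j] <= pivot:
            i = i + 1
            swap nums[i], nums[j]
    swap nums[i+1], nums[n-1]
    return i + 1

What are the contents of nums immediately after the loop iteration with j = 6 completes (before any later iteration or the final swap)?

pivot = nums[7] = -5; i = -1
j=0: nums[0]=-15 ≤ -5 → i=0, swap nums[0],nums[0] (no change) → [-15, 1, -16, -2, -6, -4, -10, -5]
j=1: nums[1]=1 > -5 → no swap
j=2: nums[2]=-16 ≤ -5 → i=1, swap nums[1],nums[2] → [-15, -16, 1, -2, -6, -4, -10, -5]
j=3: nums[3]=-2 > -5 → no swap
j=4: nums[4]=-6 ≤ -5 → i=2, swap nums[2],nums[4] → [-15, -16, -6, -2, 1, -4, -10, -5]
j=5: nums[5]=-4 > -5 → no swap
j=6: nums[6]=-10 ≤ -5 → i=3, swap nums[3],nums[6] → [-15, -16, -6, -10, 1, -4, -2, -5]
(after j=6) nums = [-15, -16, -6, -10, 1, -4, -2, -5]

[-15, -16, -6, -10, 1, -4, -2, -5]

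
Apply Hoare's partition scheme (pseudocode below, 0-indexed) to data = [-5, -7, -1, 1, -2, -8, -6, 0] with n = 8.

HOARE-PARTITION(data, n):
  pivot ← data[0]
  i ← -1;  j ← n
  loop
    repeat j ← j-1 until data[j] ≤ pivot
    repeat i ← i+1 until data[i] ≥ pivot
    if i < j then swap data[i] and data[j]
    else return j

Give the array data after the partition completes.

pivot = data[0] = -5; i = -1, j = 8
j→6 (data[6]=-6≤-5), i→0 (data[0]=-5≥-5); i<j, swap → [-6, -7, -1, 1, -2, -8, -5, 0]
j→5 (data[5]=-8≤-5), i→2 (data[2]=-1≥-5); i<j, swap → [-6, -7, -8, 1, -2, -1, -5, 0]
j→2, i→3; i≥j, return j=2. data = [-6, -7, -8, 1, -2, -1, -5, 0]

[-6, -7, -8, 1, -2, -1, -5, 0]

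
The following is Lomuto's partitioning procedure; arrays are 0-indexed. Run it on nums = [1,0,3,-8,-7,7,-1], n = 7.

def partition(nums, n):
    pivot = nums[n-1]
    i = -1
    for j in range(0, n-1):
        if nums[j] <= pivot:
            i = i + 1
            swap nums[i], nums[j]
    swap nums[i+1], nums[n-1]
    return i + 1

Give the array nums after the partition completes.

pivot = nums[6] = -1; i = -1
j=0: nums[0]=1 > -1 → no swap
j=1: nums[1]=0 > -1 → no swap
j=2: nums[2]=3 > -1 → no swap
j=3: nums[3]=-8 ≤ -1 → i=0, swap nums[0],nums[3] → [-8,0,3,1,-7,7,-1]
j=4: nums[4]=-7 ≤ -1 → i=1, swap nums[1],nums[4] → [-8,-7,3,1,0,7,-1]
j=5: nums[5]=7 > -1 → no swap
final swap nums[2],nums[6] → [-8,-7,-1,1,0,7,3]; return 2

[-8,-7,-1,1,0,7,3]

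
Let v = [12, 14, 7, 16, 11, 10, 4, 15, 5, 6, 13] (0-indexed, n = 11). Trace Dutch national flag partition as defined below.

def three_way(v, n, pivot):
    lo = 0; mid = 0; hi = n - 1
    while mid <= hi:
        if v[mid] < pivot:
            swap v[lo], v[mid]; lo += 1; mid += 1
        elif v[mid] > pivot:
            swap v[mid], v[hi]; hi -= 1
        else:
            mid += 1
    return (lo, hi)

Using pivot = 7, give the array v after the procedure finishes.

pivot = 7; lo=0, mid=0, hi=10
v[mid]=12>7: swap v[0],v[10]; hi=9 → [13, 14, 7, 16, 11, 10, 4, 15, 5, 6, 12]
v[mid]=13>7: swap v[0],v[9]; hi=8 → [6, 14, 7, 16, 11, 10, 4, 15, 5, 13, 12]
v[mid]=6<7: swap v[0],v[0]; lo=1,mid=1 → [6, 14, 7, 16, 11, 10, 4, 15, 5, 13, 12]
v[mid]=14>7: swap v[1],v[8]; hi=7 → [6, 5, 7, 16, 11, 10, 4, 15, 14, 13, 12]
v[mid]=5<7: swap v[1],v[1]; lo=2,mid=2 → [6, 5, 7, 16, 11, 10, 4, 15, 14, 13, 12]
v[mid]=7=7: mid=3
v[mid]=16>7: swap v[3],v[7]; hi=6 → [6, 5, 7, 15, 11, 10, 4, 16, 14, 13, 12]
v[mid]=15>7: swap v[3],v[6]; hi=5 → [6, 5, 7, 4, 11, 10, 15, 16, 14, 13, 12]
v[mid]=4<7: swap v[2],v[3]; lo=3,mid=4 → [6, 5, 4, 7, 11, 10, 15, 16, 14, 13, 12]
v[mid]=11>7: swap v[4],v[5]; hi=4 → [6, 5, 4, 7, 10, 11, 15, 16, 14, 13, 12]
v[mid]=10>7: swap v[4],v[4]; hi=3 → [6, 5, 4, 7, 10, 11, 15, 16, 14, 13, 12]
end: lo=3, hi=3; v = [6, 5, 4, 7, 10, 11, 15, 16, 14, 13, 12]

[6, 5, 4, 7, 10, 11, 15, 16, 14, 13, 12]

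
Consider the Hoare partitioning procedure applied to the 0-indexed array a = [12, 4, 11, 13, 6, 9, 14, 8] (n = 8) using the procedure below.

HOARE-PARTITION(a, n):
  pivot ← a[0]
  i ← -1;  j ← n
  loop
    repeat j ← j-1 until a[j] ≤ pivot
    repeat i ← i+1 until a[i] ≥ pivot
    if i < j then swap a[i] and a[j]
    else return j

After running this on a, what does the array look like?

[8, 4, 11, 9, 6, 13, 14, 12]

pivot=12
j stops at 7 (8), i stops at 0 (12); swap ⇒ [8, 4, 11, 13, 6, 9, 14, 12]
j stops at 5 (9), i stops at 3 (13); swap ⇒ [8, 4, 11, 9, 6, 13, 14, 12]
j stops at 4, i stops at 5; i≥j ⇒ return 4. a=[8, 4, 11, 9, 6, 13, 14, 12]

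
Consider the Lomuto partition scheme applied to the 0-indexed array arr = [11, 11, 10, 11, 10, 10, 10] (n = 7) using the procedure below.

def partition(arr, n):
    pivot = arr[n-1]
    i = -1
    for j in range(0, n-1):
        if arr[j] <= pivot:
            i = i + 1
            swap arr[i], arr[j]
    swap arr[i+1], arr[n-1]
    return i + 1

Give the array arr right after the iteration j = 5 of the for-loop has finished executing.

pivot=10, i=-1
j=0: 11>10, skip
j=1: 11>10, skip
j=2: 10≤10, i=0, swap(0,2) ⇒ [10, 11, 11, 11, 10, 10, 10]
j=3: 11>10, skip
j=4: 10≤10, i=1, swap(1,4) ⇒ [10, 10, 11, 11, 11, 10, 10]
j=5: 10≤10, i=2, swap(2,5) ⇒ [10, 10, 10, 11, 11, 11, 10]
(after j=5) arr = [10, 10, 10, 11, 11, 11, 10]

[10, 10, 10, 11, 11, 11, 10]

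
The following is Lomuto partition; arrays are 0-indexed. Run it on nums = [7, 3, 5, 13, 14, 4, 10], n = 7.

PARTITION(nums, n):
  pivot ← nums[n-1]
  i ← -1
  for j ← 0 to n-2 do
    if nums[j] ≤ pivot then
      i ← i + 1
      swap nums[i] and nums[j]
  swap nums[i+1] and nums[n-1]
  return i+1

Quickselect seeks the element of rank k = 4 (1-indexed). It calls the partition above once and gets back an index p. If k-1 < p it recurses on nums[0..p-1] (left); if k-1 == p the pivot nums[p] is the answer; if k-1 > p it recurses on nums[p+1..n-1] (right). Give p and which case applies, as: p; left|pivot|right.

pivot=10, i=-1
j=0: 7≤10, i=0, swap(0,0) ⇒ [7, 3, 5, 13, 14, 4, 10]
j=1: 3≤10, i=1, swap(1,1) ⇒ [7, 3, 5, 13, 14, 4, 10]
j=2: 5≤10, i=2, swap(2,2) ⇒ [7, 3, 5, 13, 14, 4, 10]
j=3: 13>10, skip
j=4: 14>10, skip
j=5: 4≤10, i=3, swap(3,5) ⇒ [7, 3, 5, 4, 14, 13, 10]
swap(4,6) ⇒ [7, 3, 5, 4, 10, 13, 14]; return 4
p = 4; k-1 = 3 < 4 ⇒ left

4; left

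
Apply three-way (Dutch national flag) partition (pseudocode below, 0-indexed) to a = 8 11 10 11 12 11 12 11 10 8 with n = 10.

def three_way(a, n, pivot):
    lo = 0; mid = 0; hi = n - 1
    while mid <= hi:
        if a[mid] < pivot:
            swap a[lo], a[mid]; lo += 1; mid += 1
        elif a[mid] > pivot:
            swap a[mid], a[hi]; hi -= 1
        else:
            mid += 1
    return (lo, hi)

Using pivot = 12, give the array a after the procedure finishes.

8 11 10 11 11 11 10 8 12 12

pivot = 12; lo=0, mid=0, hi=9
a[mid]=8<12: swap a[0],a[0]; lo=1,mid=1 → 8 11 10 11 12 11 12 11 10 8
a[mid]=11<12: swap a[1],a[1]; lo=2,mid=2 → 8 11 10 11 12 11 12 11 10 8
a[mid]=10<12: swap a[2],a[2]; lo=3,mid=3 → 8 11 10 11 12 11 12 11 10 8
a[mid]=11<12: swap a[3],a[3]; lo=4,mid=4 → 8 11 10 11 12 11 12 11 10 8
a[mid]=12=12: mid=5
a[mid]=11<12: swap a[4],a[5]; lo=5,mid=6 → 8 11 10 11 11 12 12 11 10 8
a[mid]=12=12: mid=7
a[mid]=11<12: swap a[5],a[7]; lo=6,mid=8 → 8 11 10 11 11 11 12 12 10 8
a[mid]=10<12: swap a[6],a[8]; lo=7,mid=9 → 8 11 10 11 11 11 10 12 12 8
a[mid]=8<12: swap a[7],a[9]; lo=8,mid=10 → 8 11 10 11 11 11 10 8 12 12
end: lo=8, hi=9; a = 8 11 10 11 11 11 10 8 12 12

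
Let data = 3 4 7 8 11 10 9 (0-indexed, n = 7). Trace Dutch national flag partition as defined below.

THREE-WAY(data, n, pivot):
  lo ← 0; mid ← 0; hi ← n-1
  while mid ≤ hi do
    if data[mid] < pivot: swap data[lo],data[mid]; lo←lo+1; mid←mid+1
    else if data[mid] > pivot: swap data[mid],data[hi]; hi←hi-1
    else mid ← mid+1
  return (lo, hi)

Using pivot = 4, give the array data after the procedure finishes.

pivot = 4; lo=0, mid=0, hi=6
data[mid]=3<4: swap data[0],data[0]; lo=1,mid=1 → 3 4 7 8 11 10 9
data[mid]=4=4: mid=2
data[mid]=7>4: swap data[2],data[6]; hi=5 → 3 4 9 8 11 10 7
data[mid]=9>4: swap data[2],data[5]; hi=4 → 3 4 10 8 11 9 7
data[mid]=10>4: swap data[2],data[4]; hi=3 → 3 4 11 8 10 9 7
data[mid]=11>4: swap data[2],data[3]; hi=2 → 3 4 8 11 10 9 7
data[mid]=8>4: swap data[2],data[2]; hi=1 → 3 4 8 11 10 9 7
end: lo=1, hi=1; data = 3 4 8 11 10 9 7

3 4 8 11 10 9 7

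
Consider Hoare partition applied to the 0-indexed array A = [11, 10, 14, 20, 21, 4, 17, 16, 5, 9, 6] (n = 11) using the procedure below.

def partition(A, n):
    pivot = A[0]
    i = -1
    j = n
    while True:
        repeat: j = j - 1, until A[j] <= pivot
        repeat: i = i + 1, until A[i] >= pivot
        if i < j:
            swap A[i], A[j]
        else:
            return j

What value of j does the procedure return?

4

pivot = A[0] = 11; i = -1, j = 11
j→10 (A[10]=6≤11), i→0 (A[0]=11≥11); i<j, swap → [6, 10, 14, 20, 21, 4, 17, 16, 5, 9, 11]
j→9 (A[9]=9≤11), i→2 (A[2]=14≥11); i<j, swap → [6, 10, 9, 20, 21, 4, 17, 16, 5, 14, 11]
j→8 (A[8]=5≤11), i→3 (A[3]=20≥11); i<j, swap → [6, 10, 9, 5, 21, 4, 17, 16, 20, 14, 11]
j→5 (A[5]=4≤11), i→4 (A[4]=21≥11); i<j, swap → [6, 10, 9, 5, 4, 21, 17, 16, 20, 14, 11]
j→4, i→5; i≥j, return j=4. A = [6, 10, 9, 5, 4, 21, 17, 16, 20, 14, 11]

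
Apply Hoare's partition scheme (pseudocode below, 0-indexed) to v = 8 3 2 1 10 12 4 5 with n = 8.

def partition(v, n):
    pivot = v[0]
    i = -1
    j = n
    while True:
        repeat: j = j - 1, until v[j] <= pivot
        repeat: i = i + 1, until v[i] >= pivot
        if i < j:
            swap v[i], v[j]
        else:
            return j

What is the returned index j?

pivot=8
j stops at 7 (5), i stops at 0 (8); swap ⇒ 5 3 2 1 10 12 4 8
j stops at 6 (4), i stops at 4 (10); swap ⇒ 5 3 2 1 4 12 10 8
j stops at 4, i stops at 5; i≥j ⇒ return 4. v=5 3 2 1 4 12 10 8

4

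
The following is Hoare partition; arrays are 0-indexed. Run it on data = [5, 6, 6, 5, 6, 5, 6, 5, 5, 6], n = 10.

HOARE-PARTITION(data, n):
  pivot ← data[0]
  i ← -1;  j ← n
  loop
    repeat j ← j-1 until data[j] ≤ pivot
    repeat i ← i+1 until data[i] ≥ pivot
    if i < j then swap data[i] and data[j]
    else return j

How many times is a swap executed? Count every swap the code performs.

3

pivot = data[0] = 5; i = -1, j = 10
j→8 (data[8]=5≤5), i→0 (data[0]=5≥5); i<j, swap → [5, 6, 6, 5, 6, 5, 6, 5, 5, 6]
j→7 (data[7]=5≤5), i→1 (data[1]=6≥5); i<j, swap → [5, 5, 6, 5, 6, 5, 6, 6, 5, 6]
j→5 (data[5]=5≤5), i→2 (data[2]=6≥5); i<j, swap → [5, 5, 5, 5, 6, 6, 6, 6, 5, 6]
j→3, i→3; i≥j, return j=3. data = [5, 5, 5, 5, 6, 6, 6, 6, 5, 6]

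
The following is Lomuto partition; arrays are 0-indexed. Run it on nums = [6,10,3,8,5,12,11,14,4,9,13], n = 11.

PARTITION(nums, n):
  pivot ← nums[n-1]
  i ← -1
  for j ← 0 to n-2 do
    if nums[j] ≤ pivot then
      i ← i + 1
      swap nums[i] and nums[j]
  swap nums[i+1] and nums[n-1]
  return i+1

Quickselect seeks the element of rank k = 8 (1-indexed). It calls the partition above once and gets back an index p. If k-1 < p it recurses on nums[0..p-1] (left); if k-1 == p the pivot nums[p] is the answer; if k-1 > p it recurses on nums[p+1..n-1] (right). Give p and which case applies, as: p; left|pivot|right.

pivot = nums[10] = 13; i = -1
j=0: nums[0]=6 ≤ 13 → i=0, swap nums[0],nums[0] (no change) → [6,10,3,8,5,12,11,14,4,9,13]
j=1: nums[1]=10 ≤ 13 → i=1, swap nums[1],nums[1] (no change) → [6,10,3,8,5,12,11,14,4,9,13]
j=2: nums[2]=3 ≤ 13 → i=2, swap nums[2],nums[2] (no change) → [6,10,3,8,5,12,11,14,4,9,13]
j=3: nums[3]=8 ≤ 13 → i=3, swap nums[3],nums[3] (no change) → [6,10,3,8,5,12,11,14,4,9,13]
j=4: nums[4]=5 ≤ 13 → i=4, swap nums[4],nums[4] (no change) → [6,10,3,8,5,12,11,14,4,9,13]
j=5: nums[5]=12 ≤ 13 → i=5, swap nums[5],nums[5] (no change) → [6,10,3,8,5,12,11,14,4,9,13]
j=6: nums[6]=11 ≤ 13 → i=6, swap nums[6],nums[6] (no change) → [6,10,3,8,5,12,11,14,4,9,13]
j=7: nums[7]=14 > 13 → no swap
j=8: nums[8]=4 ≤ 13 → i=7, swap nums[7],nums[8] → [6,10,3,8,5,12,11,4,14,9,13]
j=9: nums[9]=9 ≤ 13 → i=8, swap nums[8],nums[9] → [6,10,3,8,5,12,11,4,9,14,13]
final swap nums[9],nums[10] → [6,10,3,8,5,12,11,4,9,13,14]; return 9
p = 9; k-1 = 7 < 9 ⇒ left

9; left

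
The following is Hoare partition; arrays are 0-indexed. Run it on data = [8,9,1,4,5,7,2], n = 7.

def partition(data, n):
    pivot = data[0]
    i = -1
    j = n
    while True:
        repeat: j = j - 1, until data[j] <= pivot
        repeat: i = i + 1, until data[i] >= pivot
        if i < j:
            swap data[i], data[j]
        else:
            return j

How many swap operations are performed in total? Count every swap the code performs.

2

pivot=8
j stops at 6 (2), i stops at 0 (8); swap ⇒ [2,9,1,4,5,7,8]
j stops at 5 (7), i stops at 1 (9); swap ⇒ [2,7,1,4,5,9,8]
j stops at 4, i stops at 5; i≥j ⇒ return 4. data=[2,7,1,4,5,9,8]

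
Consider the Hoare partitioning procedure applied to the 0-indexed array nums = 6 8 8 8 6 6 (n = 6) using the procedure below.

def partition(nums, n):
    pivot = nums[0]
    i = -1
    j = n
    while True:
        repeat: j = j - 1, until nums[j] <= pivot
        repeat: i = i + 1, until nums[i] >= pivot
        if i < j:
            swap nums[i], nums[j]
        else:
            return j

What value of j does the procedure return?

pivot=6
j stops at 5 (6), i stops at 0 (6); swap ⇒ 6 8 8 8 6 6
j stops at 4 (6), i stops at 1 (8); swap ⇒ 6 6 8 8 8 6
j stops at 1, i stops at 2; i≥j ⇒ return 1. nums=6 6 8 8 8 6

1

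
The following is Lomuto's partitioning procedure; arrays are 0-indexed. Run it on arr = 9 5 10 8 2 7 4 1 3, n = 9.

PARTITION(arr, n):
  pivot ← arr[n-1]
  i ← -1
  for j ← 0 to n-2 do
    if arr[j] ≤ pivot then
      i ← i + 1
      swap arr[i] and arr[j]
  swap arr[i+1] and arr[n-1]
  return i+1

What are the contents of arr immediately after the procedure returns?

pivot=3, i=-1
j=0: 9>3, skip
j=1: 5>3, skip
j=2: 10>3, skip
j=3: 8>3, skip
j=4: 2≤3, i=0, swap(0,4) ⇒ 2 5 10 8 9 7 4 1 3
j=5: 7>3, skip
j=6: 4>3, skip
j=7: 1≤3, i=1, swap(1,7) ⇒ 2 1 10 8 9 7 4 5 3
swap(2,8) ⇒ 2 1 3 8 9 7 4 5 10; return 2

2 1 3 8 9 7 4 5 10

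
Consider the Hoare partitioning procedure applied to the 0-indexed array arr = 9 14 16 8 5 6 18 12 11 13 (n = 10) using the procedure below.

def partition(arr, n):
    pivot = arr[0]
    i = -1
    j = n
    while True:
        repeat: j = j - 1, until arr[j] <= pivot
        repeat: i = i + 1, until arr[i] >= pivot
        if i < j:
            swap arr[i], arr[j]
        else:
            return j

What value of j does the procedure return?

pivot = arr[0] = 9; i = -1, j = 10
j→5 (arr[5]=6≤9), i→0 (arr[0]=9≥9); i<j, swap → 6 14 16 8 5 9 18 12 11 13
j→4 (arr[4]=5≤9), i→1 (arr[1]=14≥9); i<j, swap → 6 5 16 8 14 9 18 12 11 13
j→3 (arr[3]=8≤9), i→2 (arr[2]=16≥9); i<j, swap → 6 5 8 16 14 9 18 12 11 13
j→2, i→3; i≥j, return j=2. arr = 6 5 8 16 14 9 18 12 11 13

2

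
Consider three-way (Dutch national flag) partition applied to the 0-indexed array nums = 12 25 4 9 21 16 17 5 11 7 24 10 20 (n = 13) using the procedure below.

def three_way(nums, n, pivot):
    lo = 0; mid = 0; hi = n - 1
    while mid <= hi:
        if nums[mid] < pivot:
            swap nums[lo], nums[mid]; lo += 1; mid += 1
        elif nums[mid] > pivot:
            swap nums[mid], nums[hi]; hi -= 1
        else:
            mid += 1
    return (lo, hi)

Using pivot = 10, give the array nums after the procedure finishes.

7 4 9 5 10 17 16 11 21 24 25 20 12

pivot = 10; lo=0, mid=0, hi=12
nums[mid]=12>10: swap nums[0],nums[12]; hi=11 → 20 25 4 9 21 16 17 5 11 7 24 10 12
nums[mid]=20>10: swap nums[0],nums[11]; hi=10 → 10 25 4 9 21 16 17 5 11 7 24 20 12
nums[mid]=10=10: mid=1
nums[mid]=25>10: swap nums[1],nums[10]; hi=9 → 10 24 4 9 21 16 17 5 11 7 25 20 12
nums[mid]=24>10: swap nums[1],nums[9]; hi=8 → 10 7 4 9 21 16 17 5 11 24 25 20 12
nums[mid]=7<10: swap nums[0],nums[1]; lo=1,mid=2 → 7 10 4 9 21 16 17 5 11 24 25 20 12
nums[mid]=4<10: swap nums[1],nums[2]; lo=2,mid=3 → 7 4 10 9 21 16 17 5 11 24 25 20 12
nums[mid]=9<10: swap nums[2],nums[3]; lo=3,mid=4 → 7 4 9 10 21 16 17 5 11 24 25 20 12
nums[mid]=21>10: swap nums[4],nums[8]; hi=7 → 7 4 9 10 11 16 17 5 21 24 25 20 12
nums[mid]=11>10: swap nums[4],nums[7]; hi=6 → 7 4 9 10 5 16 17 11 21 24 25 20 12
nums[mid]=5<10: swap nums[3],nums[4]; lo=4,mid=5 → 7 4 9 5 10 16 17 11 21 24 25 20 12
nums[mid]=16>10: swap nums[5],nums[6]; hi=5 → 7 4 9 5 10 17 16 11 21 24 25 20 12
nums[mid]=17>10: swap nums[5],nums[5]; hi=4 → 7 4 9 5 10 17 16 11 21 24 25 20 12
end: lo=4, hi=4; nums = 7 4 9 5 10 17 16 11 21 24 25 20 12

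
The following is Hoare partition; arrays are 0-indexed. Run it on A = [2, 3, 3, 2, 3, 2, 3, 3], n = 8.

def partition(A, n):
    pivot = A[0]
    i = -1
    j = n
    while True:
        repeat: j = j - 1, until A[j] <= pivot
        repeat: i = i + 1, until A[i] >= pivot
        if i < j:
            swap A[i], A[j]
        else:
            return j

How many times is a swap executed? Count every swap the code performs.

2

pivot = A[0] = 2; i = -1, j = 8
j→5 (A[5]=2≤2), i→0 (A[0]=2≥2); i<j, swap → [2, 3, 3, 2, 3, 2, 3, 3]
j→3 (A[3]=2≤2), i→1 (A[1]=3≥2); i<j, swap → [2, 2, 3, 3, 3, 2, 3, 3]
j→1, i→2; i≥j, return j=1. A = [2, 2, 3, 3, 3, 2, 3, 3]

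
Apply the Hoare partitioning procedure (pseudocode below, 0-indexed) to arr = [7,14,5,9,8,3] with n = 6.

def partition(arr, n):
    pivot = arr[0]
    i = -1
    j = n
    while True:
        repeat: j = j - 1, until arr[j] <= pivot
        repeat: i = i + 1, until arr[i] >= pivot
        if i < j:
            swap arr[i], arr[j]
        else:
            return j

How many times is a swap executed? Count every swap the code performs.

2

pivot=7
j stops at 5 (3), i stops at 0 (7); swap ⇒ [3,14,5,9,8,7]
j stops at 2 (5), i stops at 1 (14); swap ⇒ [3,5,14,9,8,7]
j stops at 1, i stops at 2; i≥j ⇒ return 1. arr=[3,5,14,9,8,7]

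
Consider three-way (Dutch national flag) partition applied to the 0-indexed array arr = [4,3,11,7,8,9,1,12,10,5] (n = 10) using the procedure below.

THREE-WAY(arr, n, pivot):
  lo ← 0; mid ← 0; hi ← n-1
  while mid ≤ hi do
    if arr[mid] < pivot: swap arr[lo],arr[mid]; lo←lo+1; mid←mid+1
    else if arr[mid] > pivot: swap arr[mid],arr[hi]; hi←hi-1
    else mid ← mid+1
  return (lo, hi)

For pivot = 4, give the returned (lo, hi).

pivot = 4; lo=0, mid=0, hi=9
arr[mid]=4=4: mid=1
arr[mid]=3<4: swap arr[0],arr[1]; lo=1,mid=2 → [3,4,11,7,8,9,1,12,10,5]
arr[mid]=11>4: swap arr[2],arr[9]; hi=8 → [3,4,5,7,8,9,1,12,10,11]
arr[mid]=5>4: swap arr[2],arr[8]; hi=7 → [3,4,10,7,8,9,1,12,5,11]
arr[mid]=10>4: swap arr[2],arr[7]; hi=6 → [3,4,12,7,8,9,1,10,5,11]
arr[mid]=12>4: swap arr[2],arr[6]; hi=5 → [3,4,1,7,8,9,12,10,5,11]
arr[mid]=1<4: swap arr[1],arr[2]; lo=2,mid=3 → [3,1,4,7,8,9,12,10,5,11]
arr[mid]=7>4: swap arr[3],arr[5]; hi=4 → [3,1,4,9,8,7,12,10,5,11]
arr[mid]=9>4: swap arr[3],arr[4]; hi=3 → [3,1,4,8,9,7,12,10,5,11]
arr[mid]=8>4: swap arr[3],arr[3]; hi=2 → [3,1,4,8,9,7,12,10,5,11]
end: lo=2, hi=2; arr = [3,1,4,8,9,7,12,10,5,11]

(2, 2)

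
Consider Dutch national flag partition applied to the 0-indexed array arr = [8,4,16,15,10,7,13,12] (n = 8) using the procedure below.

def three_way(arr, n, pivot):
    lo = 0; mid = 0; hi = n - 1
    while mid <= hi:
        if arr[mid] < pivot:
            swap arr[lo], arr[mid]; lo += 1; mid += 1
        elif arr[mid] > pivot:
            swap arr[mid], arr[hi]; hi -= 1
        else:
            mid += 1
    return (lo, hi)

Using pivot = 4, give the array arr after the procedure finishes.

pivot = 4; lo=0, mid=0, hi=7
arr[mid]=8>4: swap arr[0],arr[7]; hi=6 → [12,4,16,15,10,7,13,8]
arr[mid]=12>4: swap arr[0],arr[6]; hi=5 → [13,4,16,15,10,7,12,8]
arr[mid]=13>4: swap arr[0],arr[5]; hi=4 → [7,4,16,15,10,13,12,8]
arr[mid]=7>4: swap arr[0],arr[4]; hi=3 → [10,4,16,15,7,13,12,8]
arr[mid]=10>4: swap arr[0],arr[3]; hi=2 → [15,4,16,10,7,13,12,8]
arr[mid]=15>4: swap arr[0],arr[2]; hi=1 → [16,4,15,10,7,13,12,8]
arr[mid]=16>4: swap arr[0],arr[1]; hi=0 → [4,16,15,10,7,13,12,8]
arr[mid]=4=4: mid=1
end: lo=0, hi=0; arr = [4,16,15,10,7,13,12,8]

[4,16,15,10,7,13,12,8]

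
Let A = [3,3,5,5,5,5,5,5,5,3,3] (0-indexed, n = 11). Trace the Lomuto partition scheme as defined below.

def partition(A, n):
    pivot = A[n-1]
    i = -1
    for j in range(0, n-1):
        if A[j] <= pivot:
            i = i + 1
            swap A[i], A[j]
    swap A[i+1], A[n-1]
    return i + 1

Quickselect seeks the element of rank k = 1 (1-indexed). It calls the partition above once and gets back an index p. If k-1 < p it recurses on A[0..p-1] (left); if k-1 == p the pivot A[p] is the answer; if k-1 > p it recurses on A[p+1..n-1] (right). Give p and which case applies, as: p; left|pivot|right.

pivot = A[10] = 3; i = -1
j=0: A[0]=3 ≤ 3 → i=0, swap A[0],A[0] (no change) → [3,3,5,5,5,5,5,5,5,3,3]
j=1: A[1]=3 ≤ 3 → i=1, swap A[1],A[1] (no change) → [3,3,5,5,5,5,5,5,5,3,3]
j=2: A[2]=5 > 3 → no swap
j=3: A[3]=5 > 3 → no swap
j=4: A[4]=5 > 3 → no swap
j=5: A[5]=5 > 3 → no swap
j=6: A[6]=5 > 3 → no swap
j=7: A[7]=5 > 3 → no swap
j=8: A[8]=5 > 3 → no swap
j=9: A[9]=3 ≤ 3 → i=2, swap A[2],A[9] → [3,3,3,5,5,5,5,5,5,5,3]
final swap A[3],A[10] → [3,3,3,3,5,5,5,5,5,5,5]; return 3
p = 3; k-1 = 0 < 3 ⇒ left

3; left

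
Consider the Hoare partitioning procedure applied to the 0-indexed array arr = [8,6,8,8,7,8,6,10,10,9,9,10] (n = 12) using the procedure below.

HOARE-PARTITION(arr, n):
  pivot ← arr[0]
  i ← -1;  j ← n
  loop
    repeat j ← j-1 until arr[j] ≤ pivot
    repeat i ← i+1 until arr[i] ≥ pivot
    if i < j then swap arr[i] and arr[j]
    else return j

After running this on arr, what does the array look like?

pivot = arr[0] = 8; i = -1, j = 12
j→6 (arr[6]=6≤8), i→0 (arr[0]=8≥8); i<j, swap → [6,6,8,8,7,8,8,10,10,9,9,10]
j→5 (arr[5]=8≤8), i→2 (arr[2]=8≥8); i<j, swap → [6,6,8,8,7,8,8,10,10,9,9,10]
j→4 (arr[4]=7≤8), i→3 (arr[3]=8≥8); i<j, swap → [6,6,8,7,8,8,8,10,10,9,9,10]
j→3, i→4; i≥j, return j=3. arr = [6,6,8,7,8,8,8,10,10,9,9,10]

[6,6,8,7,8,8,8,10,10,9,9,10]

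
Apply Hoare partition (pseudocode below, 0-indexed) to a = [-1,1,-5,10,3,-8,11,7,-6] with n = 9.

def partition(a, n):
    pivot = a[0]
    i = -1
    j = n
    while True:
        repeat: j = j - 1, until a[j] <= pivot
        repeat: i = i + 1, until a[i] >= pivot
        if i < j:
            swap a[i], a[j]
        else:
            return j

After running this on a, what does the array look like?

pivot=-1
j stops at 8 (-6), i stops at 0 (-1); swap ⇒ [-6,1,-5,10,3,-8,11,7,-1]
j stops at 5 (-8), i stops at 1 (1); swap ⇒ [-6,-8,-5,10,3,1,11,7,-1]
j stops at 2, i stops at 3; i≥j ⇒ return 2. a=[-6,-8,-5,10,3,1,11,7,-1]

[-6,-8,-5,10,3,1,11,7,-1]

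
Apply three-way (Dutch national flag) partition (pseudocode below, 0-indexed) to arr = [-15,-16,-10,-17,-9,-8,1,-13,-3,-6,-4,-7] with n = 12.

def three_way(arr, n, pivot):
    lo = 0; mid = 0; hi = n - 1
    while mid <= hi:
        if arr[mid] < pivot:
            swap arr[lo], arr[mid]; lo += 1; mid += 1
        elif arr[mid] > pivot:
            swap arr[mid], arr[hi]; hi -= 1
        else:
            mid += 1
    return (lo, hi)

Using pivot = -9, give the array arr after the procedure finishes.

pivot = -9; lo=0, mid=0, hi=11
arr[mid]=-15<-9: swap arr[0],arr[0]; lo=1,mid=1 → [-15,-16,-10,-17,-9,-8,1,-13,-3,-6,-4,-7]
arr[mid]=-16<-9: swap arr[1],arr[1]; lo=2,mid=2 → [-15,-16,-10,-17,-9,-8,1,-13,-3,-6,-4,-7]
arr[mid]=-10<-9: swap arr[2],arr[2]; lo=3,mid=3 → [-15,-16,-10,-17,-9,-8,1,-13,-3,-6,-4,-7]
arr[mid]=-17<-9: swap arr[3],arr[3]; lo=4,mid=4 → [-15,-16,-10,-17,-9,-8,1,-13,-3,-6,-4,-7]
arr[mid]=-9=-9: mid=5
arr[mid]=-8>-9: swap arr[5],arr[11]; hi=10 → [-15,-16,-10,-17,-9,-7,1,-13,-3,-6,-4,-8]
arr[mid]=-7>-9: swap arr[5],arr[10]; hi=9 → [-15,-16,-10,-17,-9,-4,1,-13,-3,-6,-7,-8]
arr[mid]=-4>-9: swap arr[5],arr[9]; hi=8 → [-15,-16,-10,-17,-9,-6,1,-13,-3,-4,-7,-8]
arr[mid]=-6>-9: swap arr[5],arr[8]; hi=7 → [-15,-16,-10,-17,-9,-3,1,-13,-6,-4,-7,-8]
arr[mid]=-3>-9: swap arr[5],arr[7]; hi=6 → [-15,-16,-10,-17,-9,-13,1,-3,-6,-4,-7,-8]
arr[mid]=-13<-9: swap arr[4],arr[5]; lo=5,mid=6 → [-15,-16,-10,-17,-13,-9,1,-3,-6,-4,-7,-8]
arr[mid]=1>-9: swap arr[6],arr[6]; hi=5 → [-15,-16,-10,-17,-13,-9,1,-3,-6,-4,-7,-8]
end: lo=5, hi=5; arr = [-15,-16,-10,-17,-13,-9,1,-3,-6,-4,-7,-8]

[-15,-16,-10,-17,-13,-9,1,-3,-6,-4,-7,-8]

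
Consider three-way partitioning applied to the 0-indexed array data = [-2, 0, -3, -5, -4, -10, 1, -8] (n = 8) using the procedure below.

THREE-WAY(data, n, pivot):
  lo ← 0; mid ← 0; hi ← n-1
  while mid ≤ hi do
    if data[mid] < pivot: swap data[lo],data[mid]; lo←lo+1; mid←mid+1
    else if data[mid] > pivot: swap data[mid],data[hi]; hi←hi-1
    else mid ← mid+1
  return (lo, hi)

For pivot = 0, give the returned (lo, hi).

lo=0 mid=0 hi=7
-2<0: swap(0,0), lo=1 mid=1 ⇒ [-2, 0, -3, -5, -4, -10, 1, -8]
0=0: mid=2
-3<0: swap(1,2), lo=2 mid=3 ⇒ [-2, -3, 0, -5, -4, -10, 1, -8]
-5<0: swap(2,3), lo=3 mid=4 ⇒ [-2, -3, -5, 0, -4, -10, 1, -8]
-4<0: swap(3,4), lo=4 mid=5 ⇒ [-2, -3, -5, -4, 0, -10, 1, -8]
-10<0: swap(4,5), lo=5 mid=6 ⇒ [-2, -3, -5, -4, -10, 0, 1, -8]
1>0: swap(6,7), hi=6 ⇒ [-2, -3, -5, -4, -10, 0, -8, 1]
-8<0: swap(5,6), lo=6 mid=7 ⇒ [-2, -3, -5, -4, -10, -8, 0, 1]
done. lo=6 hi=6; data=[-2, -3, -5, -4, -10, -8, 0, 1]

(6, 6)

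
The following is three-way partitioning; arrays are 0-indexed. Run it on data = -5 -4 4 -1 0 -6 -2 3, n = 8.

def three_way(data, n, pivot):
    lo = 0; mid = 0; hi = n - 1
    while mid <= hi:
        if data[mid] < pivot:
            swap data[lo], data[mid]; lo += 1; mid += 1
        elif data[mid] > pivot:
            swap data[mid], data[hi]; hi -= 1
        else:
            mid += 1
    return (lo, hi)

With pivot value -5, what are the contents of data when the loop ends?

-6 -5 -1 0 4 -2 3 -4

pivot = -5; lo=0, mid=0, hi=7
data[mid]=-5=-5: mid=1
data[mid]=-4>-5: swap data[1],data[7]; hi=6 → -5 3 4 -1 0 -6 -2 -4
data[mid]=3>-5: swap data[1],data[6]; hi=5 → -5 -2 4 -1 0 -6 3 -4
data[mid]=-2>-5: swap data[1],data[5]; hi=4 → -5 -6 4 -1 0 -2 3 -4
data[mid]=-6<-5: swap data[0],data[1]; lo=1,mid=2 → -6 -5 4 -1 0 -2 3 -4
data[mid]=4>-5: swap data[2],data[4]; hi=3 → -6 -5 0 -1 4 -2 3 -4
data[mid]=0>-5: swap data[2],data[3]; hi=2 → -6 -5 -1 0 4 -2 3 -4
data[mid]=-1>-5: swap data[2],data[2]; hi=1 → -6 -5 -1 0 4 -2 3 -4
end: lo=1, hi=1; data = -6 -5 -1 0 4 -2 3 -4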